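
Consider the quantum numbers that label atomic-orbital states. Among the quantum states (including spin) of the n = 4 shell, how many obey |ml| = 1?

With n = 4 the allowed l are 0, 1, …, 3.
The (l, ml) pairs meeting |ml| = 1 give: l=1 → 2; l=2 → 2; l=3 → 2.
Orbitals: 2 + 2 + 2 = 6. Each orbital carries two spin states, so 6 × 2 = 12 states.

12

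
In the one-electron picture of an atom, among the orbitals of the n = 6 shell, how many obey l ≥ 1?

35

Contributions: l=1 → 3; l=2 → 5; l=3 → 7; l=4 → 9; l=5 → 11.
Total orbitals: 3 + 5 + 7 + 9 + 11 = 35.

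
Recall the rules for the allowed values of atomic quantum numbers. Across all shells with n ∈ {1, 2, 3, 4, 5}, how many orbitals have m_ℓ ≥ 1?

20

For each n in the range, tally the orbitals obeying m_ℓ ≥ 1:
n=2 → 1; n=3 → 3; n=4 → 6; n=5 → 10.
Total orbitals: 1 + 3 + 6 + 10 = 20.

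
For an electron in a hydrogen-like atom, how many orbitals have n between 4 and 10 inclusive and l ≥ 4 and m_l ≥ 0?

Per-shell orbital counts meeting the constraint:
n=5 → 5; n=6 → 11; n=7 → 18; n=8 → 26; n=9 → 35; n=10 → 45.
Total orbitals: 5 + 11 + 18 + 26 + 35 + 45 = 140.

140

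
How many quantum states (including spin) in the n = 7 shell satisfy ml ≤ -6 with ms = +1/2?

The n = 7 shell has l = 0 through 6; check each.
Contributions: l=6 → 1.
Orbitals: 1. With ms fixed to a single value there is one state per orbital, giving 1 state.

1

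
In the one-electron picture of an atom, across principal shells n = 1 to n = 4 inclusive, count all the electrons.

60

Shell n has n² orbitals: 1²=1 + 2²=4 + 3²=9 + 4²=16 = 30 orbitals.
Two spin states per orbital: 2 × 30 = 60 electrons.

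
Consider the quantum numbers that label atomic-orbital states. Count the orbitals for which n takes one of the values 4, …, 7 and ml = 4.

6

Go shell by shell, enumerating (l, ml) with ml = 4:
n=5 → 1; n=6 → 2; n=7 → 3.
Total orbitals: 1 + 2 + 3 = 6.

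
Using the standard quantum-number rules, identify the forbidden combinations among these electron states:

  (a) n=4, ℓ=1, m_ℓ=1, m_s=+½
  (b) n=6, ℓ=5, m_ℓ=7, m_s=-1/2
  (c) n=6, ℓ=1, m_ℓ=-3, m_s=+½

(b) and (c)

(b) has |m_ℓ| = 7 > ℓ = 5, violating −ℓ ≤ m_ℓ ≤ ℓ.
(c) has |m_ℓ| = 3 > ℓ = 1, violating −ℓ ≤ m_ℓ ≤ ℓ.
The remaining set (a) satisfies all four rules.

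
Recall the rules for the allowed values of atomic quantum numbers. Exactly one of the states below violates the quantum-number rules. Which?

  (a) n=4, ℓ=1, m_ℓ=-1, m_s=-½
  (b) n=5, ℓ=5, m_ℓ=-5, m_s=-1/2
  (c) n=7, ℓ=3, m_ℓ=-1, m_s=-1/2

(b)

(b) has ℓ = 5 ≥ n = 5, violating 0 ≤ ℓ ≤ n−1.
The remaining sets (a), (c) satisfy all four rules.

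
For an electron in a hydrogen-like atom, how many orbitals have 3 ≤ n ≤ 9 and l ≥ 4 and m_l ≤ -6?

10

For each n in the range, tally the orbitals obeying l ≥ 4 and m_l ≤ -6:
n=7 → 1; n=8 → 3; n=9 → 6.
Total orbitals: 1 + 3 + 6 = 10.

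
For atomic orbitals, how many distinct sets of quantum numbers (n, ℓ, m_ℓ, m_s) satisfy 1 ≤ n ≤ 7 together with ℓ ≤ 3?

156

Per-shell orbital counts meeting the constraint:
n=1 → 1; n=2 → 4; n=3 → 9; n=4 → 16; n=5 → 16; n=6 → 16; n=7 → 16.
Orbitals: 1 + 4 + 9 + 16 + 16 + 16 + 16 = 78. Including both spin states (m_s = ±1/2) gives 2 × 78 = 156 states.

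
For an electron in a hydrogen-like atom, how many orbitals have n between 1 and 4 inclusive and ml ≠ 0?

Go shell by shell, enumerating (l, ml) with ml ≠ 0:
n=2 → 2; n=3 → 6; n=4 → 12.
Total orbitals: 2 + 6 + 12 = 20.

20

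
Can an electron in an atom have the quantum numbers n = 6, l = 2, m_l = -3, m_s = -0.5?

The magnetic quantum number must satisfy −l ≤ m_l ≤ l. With l = 2, m_l can only be -2, -1, 0, 1, 2, so m_l = -3 is forbidden.

Invalid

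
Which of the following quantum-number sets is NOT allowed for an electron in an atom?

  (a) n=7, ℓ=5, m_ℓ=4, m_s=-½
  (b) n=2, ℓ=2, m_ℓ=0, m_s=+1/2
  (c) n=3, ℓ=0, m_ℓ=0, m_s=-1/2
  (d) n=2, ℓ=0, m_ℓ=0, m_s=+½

(b) has ℓ = 2 ≥ n = 2, violating 0 ≤ ℓ ≤ n−1.
The remaining sets (a), (c), (d) satisfy all four rules.

(b)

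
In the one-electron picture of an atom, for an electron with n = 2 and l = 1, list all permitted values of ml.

ml takes every integer from −l to +l. With l = 1 that gives the 3 values -1, 0, 1.

-1, 0, 1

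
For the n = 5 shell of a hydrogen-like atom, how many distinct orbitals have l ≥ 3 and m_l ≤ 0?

The n = 5 shell has l = 0 through 4; check each.
Orbitals with l ≥ 3 and m_l ≤ 0, by l: l=3 → 4; l=4 → 5.
Total orbitals: 4 + 5 = 9.

9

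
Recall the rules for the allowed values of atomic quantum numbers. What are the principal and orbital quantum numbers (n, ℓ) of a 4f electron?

n = 4, ℓ = 3

The leading integer gives n = 4; the letter 'f' means ℓ = 3.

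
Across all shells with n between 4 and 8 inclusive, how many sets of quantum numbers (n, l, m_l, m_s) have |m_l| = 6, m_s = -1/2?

Per-shell orbital counts meeting the constraint:
n=7 → 2; n=8 → 4.
Orbitals: 2 + 4 = 6. With m_s fixed to -1/2 there is one state per orbital, so 6 states.

6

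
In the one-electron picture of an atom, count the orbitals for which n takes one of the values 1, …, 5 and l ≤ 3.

Count contributing orbitals for each principal shell:
n=1 → 1; n=2 → 4; n=3 → 9; n=4 → 16; n=5 → 16.
Total orbitals: 1 + 4 + 9 + 16 + 16 = 46.

46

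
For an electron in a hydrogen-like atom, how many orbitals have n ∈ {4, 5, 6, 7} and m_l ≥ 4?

10

Count contributing orbitals for each principal shell:
n=5 → 1; n=6 → 3; n=7 → 6.
Total orbitals: 1 + 3 + 6 = 10.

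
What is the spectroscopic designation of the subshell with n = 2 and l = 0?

2s

l = 0 corresponds to the letter 's', so the subshell is 2s.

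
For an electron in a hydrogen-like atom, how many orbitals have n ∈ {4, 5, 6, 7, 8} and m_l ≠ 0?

160

Treat each shell separately and count matching orbitals:
n=4 → 12; n=5 → 20; n=6 → 30; n=7 → 42; n=8 → 56.
Total orbitals: 12 + 20 + 30 + 42 + 56 = 160.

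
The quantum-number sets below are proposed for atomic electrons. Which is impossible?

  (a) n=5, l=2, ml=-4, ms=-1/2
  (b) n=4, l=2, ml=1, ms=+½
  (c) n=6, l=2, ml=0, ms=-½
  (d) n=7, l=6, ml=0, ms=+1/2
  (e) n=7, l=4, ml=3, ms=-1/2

(a) has |ml| = 4 > l = 2, violating −l ≤ ml ≤ l.
The remaining sets (b), (c), (d), (e) satisfy all four rules.

(a)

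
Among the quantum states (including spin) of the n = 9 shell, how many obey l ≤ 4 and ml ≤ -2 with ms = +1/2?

With n = 9 the allowed l are 0, 1, …, 8.
Contributions: l=2 → 1; l=3 → 2; l=4 → 3.
Orbitals: 1 + 2 + 3 = 6. With ms fixed to a single value there is one state per orbital, giving 6 states.

6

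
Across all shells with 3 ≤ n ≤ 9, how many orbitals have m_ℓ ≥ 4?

Work shell by shell — for each n, count the (ℓ, m_ℓ) pairs that satisfy m_ℓ ≥ 4:
n=5 → 1; n=6 → 3; n=7 → 6; n=8 → 10; n=9 → 15.
Total orbitals: 1 + 3 + 6 + 10 + 15 = 35.

35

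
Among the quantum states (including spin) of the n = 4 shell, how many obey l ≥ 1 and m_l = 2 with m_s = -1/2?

Go through l = 0, …, 3 (the values permitted for n = 4).
Per l-value: l=2 → 1; l=3 → 1.
Orbitals: 1 + 1 = 2. With m_s fixed to a single value there is one state per orbital, giving 2 states.

2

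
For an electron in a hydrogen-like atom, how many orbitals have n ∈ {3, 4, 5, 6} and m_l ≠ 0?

Count contributing orbitals for each principal shell:
n=3 → 6; n=4 → 12; n=5 → 20; n=6 → 30.
Total orbitals: 6 + 12 + 20 + 30 = 68.

68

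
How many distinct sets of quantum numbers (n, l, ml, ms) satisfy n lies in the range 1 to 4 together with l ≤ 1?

Count contributing orbitals for each principal shell:
n=1 → 1; n=2 → 4; n=3 → 4; n=4 → 4.
Orbitals: 1 + 4 + 4 + 4 = 13. Including both spin states (ms = ±1/2) gives 2 × 13 = 26 states.

26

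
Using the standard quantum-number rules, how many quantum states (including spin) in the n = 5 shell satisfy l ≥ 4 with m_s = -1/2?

9

Contributions: l=4 → 9.
Orbitals: 9. With m_s fixed to a single value there is one state per orbital, giving 9 states.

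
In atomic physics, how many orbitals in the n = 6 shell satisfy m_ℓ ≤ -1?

Orbitals with m_ℓ ≤ -1, by ℓ: ℓ=1 → 1; ℓ=2 → 2; ℓ=3 → 3; ℓ=4 → 4; ℓ=5 → 5.
Total orbitals: 1 + 2 + 3 + 4 + 5 = 15.

15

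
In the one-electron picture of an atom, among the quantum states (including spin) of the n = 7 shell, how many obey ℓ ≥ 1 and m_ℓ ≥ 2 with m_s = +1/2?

For n = 7, ℓ ranges over 0 … 6.
The (ℓ, m_ℓ) pairs meeting ℓ ≥ 1 and m_ℓ ≥ 2 give: ℓ=2 → 1; ℓ=3 → 2; ℓ=4 → 3; ℓ=5 → 4; ℓ=6 → 5.
Orbitals: 1 + 2 + 3 + 4 + 5 = 15. With m_s fixed to a single value there is one state per orbital, giving 15 states.

15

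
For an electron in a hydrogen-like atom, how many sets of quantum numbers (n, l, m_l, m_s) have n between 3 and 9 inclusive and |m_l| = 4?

60

For each n in the range, tally the orbitals obeying |m_l| = 4:
n=5 → 2; n=6 → 4; n=7 → 6; n=8 → 8; n=9 → 10.
Orbitals: 2 + 4 + 6 + 8 + 10 = 30. Including both spin states (m_s = ±1/2) gives 2 × 30 = 60 states.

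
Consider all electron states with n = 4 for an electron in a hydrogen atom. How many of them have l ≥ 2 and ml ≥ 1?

10

With n = 4 the allowed l are 0, 1, …, 3.
Orbitals with l ≥ 2 and ml ≥ 1, by l: l=2 → 2; l=3 → 3.
Orbitals: 2 + 3 = 5. Each orbital carries two spin states, so 5 × 2 = 10 states.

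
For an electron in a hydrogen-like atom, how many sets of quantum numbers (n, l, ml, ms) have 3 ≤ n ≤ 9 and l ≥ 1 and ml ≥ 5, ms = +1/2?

20

Per-shell orbital counts meeting the constraint:
n=6 → 1; n=7 → 3; n=8 → 6; n=9 → 10.
Orbitals: 1 + 3 + 6 + 10 = 20. With ms fixed to +1/2 there is one state per orbital, so 20 states.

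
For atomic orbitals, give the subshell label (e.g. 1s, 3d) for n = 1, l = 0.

1s

l = 0 corresponds to the letter 's', so the subshell is 1s.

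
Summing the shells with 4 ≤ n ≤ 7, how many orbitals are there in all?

Shell n has n² orbitals: 4²=16 + 5²=25 + 6²=36 + 7²=49 = 126 orbitals.

126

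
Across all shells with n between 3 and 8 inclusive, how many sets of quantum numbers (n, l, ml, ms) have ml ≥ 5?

For each n in the range, tally the orbitals obeying ml ≥ 5:
n=6 → 1; n=7 → 3; n=8 → 6.
Orbitals: 1 + 3 + 6 = 10. Including both spin states (ms = ±1/2) gives 2 × 10 = 20 states.

20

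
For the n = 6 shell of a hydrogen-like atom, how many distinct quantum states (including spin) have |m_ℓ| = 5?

4

Contributions: ℓ=5 → 2.
Orbitals: 2. Each orbital carries two spin states, so 2 × 2 = 4 states.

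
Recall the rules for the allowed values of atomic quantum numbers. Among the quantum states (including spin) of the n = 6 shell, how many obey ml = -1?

10

For n = 6, l ranges over 0 … 5.
Contributions: l=1 → 1; l=2 → 1; l=3 → 1; l=4 → 1; l=5 → 1.
Orbitals: 1 + 1 + 1 + 1 + 1 = 5. Each orbital carries two spin states, so 5 × 2 = 10 states.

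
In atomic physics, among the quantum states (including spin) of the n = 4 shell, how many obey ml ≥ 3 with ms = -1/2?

Orbitals with ml ≥ 3, by l: l=3 → 1.
Orbitals: 1. With ms fixed to a single value there is one state per orbital, giving 1 state.

1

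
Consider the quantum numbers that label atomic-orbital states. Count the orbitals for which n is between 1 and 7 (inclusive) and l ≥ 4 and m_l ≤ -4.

Per-shell orbital counts meeting the constraint:
n=5 → 1; n=6 → 3; n=7 → 6.
Total orbitals: 1 + 3 + 6 = 10.

10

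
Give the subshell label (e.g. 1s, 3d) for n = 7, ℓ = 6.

ℓ = 6 corresponds to the letter 'i', so the subshell is 7i.

7i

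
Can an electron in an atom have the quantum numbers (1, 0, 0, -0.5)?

Valid

n = 1 is a positive integer. l = 0 satisfies 0 ≤ l ≤ n−1 = 0. ml = 0 lies in the range −l … +l (here 0). ms = -1/2 is one of ±1/2.
All four constraints are satisfied.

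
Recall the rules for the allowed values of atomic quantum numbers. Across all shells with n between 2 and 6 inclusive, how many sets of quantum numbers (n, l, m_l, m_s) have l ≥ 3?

100

Work shell by shell — for each n, count the (l, m_l) pairs that satisfy l ≥ 3:
n=4 → 7; n=5 → 16; n=6 → 27.
Orbitals: 7 + 16 + 27 = 50. Including both spin states (m_s = ±1/2) gives 2 × 50 = 100 states.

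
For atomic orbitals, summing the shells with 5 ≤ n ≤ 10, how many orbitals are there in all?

355

Shell n has n² orbitals: 5²=25 + 6²=36 + 7²=49 + 8²=64 + 9²=81 + 10²=100 = 355 orbitals.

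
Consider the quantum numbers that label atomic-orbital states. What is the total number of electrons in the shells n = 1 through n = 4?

60

Shell n has n² orbitals: 1²=1 + 2²=4 + 3²=9 + 4²=16 = 30 orbitals.
Two spin states per orbital: 2 × 30 = 60 electrons.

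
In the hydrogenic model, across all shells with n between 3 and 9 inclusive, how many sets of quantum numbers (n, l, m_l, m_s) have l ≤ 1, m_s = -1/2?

28

Count contributing orbitals for each principal shell:
n=3 → 4; n=4 → 4; n=5 → 4; n=6 → 4; n=7 → 4; n=8 → 4; n=9 → 4.
Orbitals: 4 + 4 + 4 + 4 + 4 + 4 + 4 = 28. With m_s fixed to -1/2 there is one state per orbital, so 28 states.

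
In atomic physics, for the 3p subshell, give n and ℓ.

n = 3, ℓ = 1

The leading integer gives n = 3; the letter 'p' means ℓ = 1.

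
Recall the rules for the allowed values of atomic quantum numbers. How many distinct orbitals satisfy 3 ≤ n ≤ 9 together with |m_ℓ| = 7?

Treat each shell separately and count matching orbitals:
n=8 → 2; n=9 → 4.
Total orbitals: 2 + 4 = 6.

6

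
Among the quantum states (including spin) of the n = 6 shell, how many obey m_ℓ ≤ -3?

12

Go through ℓ = 0, …, 5 (the values permitted for n = 6).
Orbitals with m_ℓ ≤ -3, by ℓ: ℓ=3 → 1; ℓ=4 → 2; ℓ=5 → 3.
Orbitals: 1 + 2 + 3 = 6. Each orbital carries two spin states, so 6 × 2 = 12 states.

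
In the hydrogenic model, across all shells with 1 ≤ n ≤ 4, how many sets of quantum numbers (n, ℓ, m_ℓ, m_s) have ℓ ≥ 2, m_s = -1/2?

17

Count contributing orbitals for each principal shell:
n=3 → 5; n=4 → 12.
Orbitals: 5 + 12 = 17. With m_s fixed to -1/2 there is one state per orbital, so 17 states.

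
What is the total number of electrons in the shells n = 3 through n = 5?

100

Shell n has n² orbitals: 3²=9 + 4²=16 + 5²=25 = 50 orbitals.
Two spin states per orbital: 2 × 50 = 100 electrons.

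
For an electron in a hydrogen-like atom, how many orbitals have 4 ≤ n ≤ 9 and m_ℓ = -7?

3

For each n in the range, tally the orbitals obeying m_ℓ = -7:
n=8 → 1; n=9 → 2.
Total orbitals: 1 + 2 = 3.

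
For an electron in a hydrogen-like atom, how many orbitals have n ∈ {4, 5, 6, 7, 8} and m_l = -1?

25

Work shell by shell — for each n, count the (l, m_l) pairs that satisfy m_l = -1:
n=4 → 3; n=5 → 4; n=6 → 5; n=7 → 6; n=8 → 7.
Total orbitals: 3 + 4 + 5 + 6 + 7 = 25.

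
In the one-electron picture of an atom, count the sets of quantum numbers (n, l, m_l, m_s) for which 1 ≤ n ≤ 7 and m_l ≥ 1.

Go shell by shell, enumerating (l, m_l) with m_l ≥ 1:
n=2 → 1; n=3 → 3; n=4 → 6; n=5 → 10; n=6 → 15; n=7 → 21.
Orbitals: 1 + 3 + 6 + 10 + 15 + 21 = 56. Including both spin states (m_s = ±1/2) gives 2 × 56 = 112 states.

112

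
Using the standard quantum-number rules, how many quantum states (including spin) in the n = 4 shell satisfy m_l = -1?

Go through l = 0, …, 3 (the values permitted for n = 4).
Per l-value: l=1 → 1; l=2 → 1; l=3 → 1.
Orbitals: 1 + 1 + 1 = 3. Each orbital carries two spin states, so 3 × 2 = 6 states.

6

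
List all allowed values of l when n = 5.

l is an integer with 0 ≤ l ≤ n−1, so for n = 5: l = 0, 1, 2, 3, 4.

0, 1, 2, 3, 4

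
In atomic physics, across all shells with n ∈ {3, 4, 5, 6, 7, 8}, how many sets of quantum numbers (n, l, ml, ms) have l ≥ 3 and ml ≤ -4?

40

Count contributing orbitals for each principal shell:
n=5 → 1; n=6 → 3; n=7 → 6; n=8 → 10.
Orbitals: 1 + 3 + 6 + 10 = 20. Including both spin states (ms = ±1/2) gives 2 × 20 = 40 states.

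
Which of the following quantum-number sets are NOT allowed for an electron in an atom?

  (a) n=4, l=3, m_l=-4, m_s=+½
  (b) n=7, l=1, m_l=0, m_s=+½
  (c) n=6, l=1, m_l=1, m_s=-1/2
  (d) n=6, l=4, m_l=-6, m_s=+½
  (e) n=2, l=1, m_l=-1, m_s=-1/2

(a) and (d)

(a) has |m_l| = 4 > l = 3, violating −l ≤ m_l ≤ l.
(d) has |m_l| = 6 > l = 4, violating −l ≤ m_l ≤ l.
The remaining sets (b), (c), (e) satisfy all four rules.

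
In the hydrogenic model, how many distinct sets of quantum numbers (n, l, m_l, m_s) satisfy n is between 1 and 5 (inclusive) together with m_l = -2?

12

Work shell by shell — for each n, count the (l, m_l) pairs that satisfy m_l = -2:
n=3 → 1; n=4 → 2; n=5 → 3.
Orbitals: 1 + 2 + 3 = 6. Including both spin states (m_s = ±1/2) gives 2 × 6 = 12 states.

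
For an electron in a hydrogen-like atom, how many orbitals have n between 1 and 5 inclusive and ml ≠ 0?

40

Go shell by shell, enumerating (l, ml) with ml ≠ 0:
n=2 → 2; n=3 → 6; n=4 → 12; n=5 → 20.
Total orbitals: 2 + 6 + 12 + 20 = 40.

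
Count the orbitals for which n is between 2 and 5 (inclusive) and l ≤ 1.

16

Go shell by shell, enumerating (l, m_l) with l ≤ 1:
n=2 → 4; n=3 → 4; n=4 → 4; n=5 → 4.
Total orbitals: 4 + 4 + 4 + 4 = 16.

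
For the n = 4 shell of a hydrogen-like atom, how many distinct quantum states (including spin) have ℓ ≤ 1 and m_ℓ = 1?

Contributions: ℓ=1 → 1.
Orbitals: 1. Each orbital carries two spin states, so 1 × 2 = 2 states.

2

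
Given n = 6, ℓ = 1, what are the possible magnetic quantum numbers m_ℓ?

m_ℓ takes every integer from −ℓ to +ℓ. With ℓ = 1 that gives the 3 values -1, 0, 1.

-1, 0, 1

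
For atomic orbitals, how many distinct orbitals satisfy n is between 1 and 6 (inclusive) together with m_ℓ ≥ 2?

20

Treat each shell separately and count matching orbitals:
n=3 → 1; n=4 → 3; n=5 → 6; n=6 → 10.
Total orbitals: 1 + 3 + 6 + 10 = 20.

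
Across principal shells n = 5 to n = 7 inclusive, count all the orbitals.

Shell n has n² orbitals: 5²=25 + 6²=36 + 7²=49 = 110 orbitals.

110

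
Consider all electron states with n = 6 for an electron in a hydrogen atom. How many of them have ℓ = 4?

18

The n = 6 shell has ℓ = 0 through 5; check each.
The (ℓ, m_ℓ) pairs meeting ℓ = 4 give: ℓ=4 → 9.
Orbitals: 9. Each orbital carries two spin states, so 9 × 2 = 18 states.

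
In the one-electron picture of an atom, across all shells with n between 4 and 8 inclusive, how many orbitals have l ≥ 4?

110

Treat each shell separately and count matching orbitals:
n=5 → 9; n=6 → 20; n=7 → 33; n=8 → 48.
Total orbitals: 9 + 20 + 33 + 48 = 110.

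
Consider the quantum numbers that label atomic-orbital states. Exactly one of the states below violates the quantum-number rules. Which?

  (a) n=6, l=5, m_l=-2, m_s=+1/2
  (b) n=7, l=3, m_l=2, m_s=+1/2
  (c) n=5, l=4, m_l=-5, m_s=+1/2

(c) has |m_l| = 5 > l = 4, violating −l ≤ m_l ≤ l.
The remaining sets (a), (b) satisfy all four rules.

(c)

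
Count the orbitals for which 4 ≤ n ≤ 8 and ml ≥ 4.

Work shell by shell — for each n, count the (l, ml) pairs that satisfy ml ≥ 4:
n=5 → 1; n=6 → 3; n=7 → 6; n=8 → 10.
Total orbitals: 1 + 3 + 6 + 10 = 20.

20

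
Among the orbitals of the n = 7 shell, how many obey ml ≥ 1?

21

For n = 7, l ranges over 0 … 6.
Per l-value: l=1 → 1; l=2 → 2; l=3 → 3; l=4 → 4; l=5 → 5; l=6 → 6.
Total orbitals: 1 + 2 + 3 + 4 + 5 + 6 = 21.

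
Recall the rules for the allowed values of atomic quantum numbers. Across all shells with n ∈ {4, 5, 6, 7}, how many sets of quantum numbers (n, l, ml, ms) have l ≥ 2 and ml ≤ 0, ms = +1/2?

Per-shell orbital counts meeting the constraint:
n=4 → 7; n=5 → 12; n=6 → 18; n=7 → 25.
Orbitals: 7 + 12 + 18 + 25 = 62. With ms fixed to +1/2 there is one state per orbital, so 62 states.

62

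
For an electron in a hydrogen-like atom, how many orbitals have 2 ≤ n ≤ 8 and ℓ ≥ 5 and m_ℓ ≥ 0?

Work shell by shell — for each n, count the (ℓ, m_ℓ) pairs that satisfy ℓ ≥ 5 and m_ℓ ≥ 0:
n=6 → 6; n=7 → 13; n=8 → 21.
Total orbitals: 6 + 13 + 21 = 40.

40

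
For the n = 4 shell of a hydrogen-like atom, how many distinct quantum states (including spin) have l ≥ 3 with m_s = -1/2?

7

The n = 4 shell has l = 0 through 3; check each.
Orbitals with l ≥ 3, by l: l=3 → 7.
Orbitals: 7. With m_s fixed to a single value there is one state per orbital, giving 7 states.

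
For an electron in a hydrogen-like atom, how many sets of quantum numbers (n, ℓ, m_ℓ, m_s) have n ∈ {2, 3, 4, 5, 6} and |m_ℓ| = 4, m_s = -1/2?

Count contributing orbitals for each principal shell:
n=5 → 2; n=6 → 4.
Orbitals: 2 + 4 = 6. With m_s fixed to -1/2 there is one state per orbital, so 6 states.

6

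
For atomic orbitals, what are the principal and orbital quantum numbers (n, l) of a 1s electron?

The leading integer gives n = 1; the letter 's' means l = 0.

n = 1, l = 0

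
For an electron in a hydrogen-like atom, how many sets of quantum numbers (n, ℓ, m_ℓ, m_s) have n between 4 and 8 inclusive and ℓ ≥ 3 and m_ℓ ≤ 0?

Go shell by shell, enumerating (ℓ, m_ℓ) with ℓ ≥ 3 and m_ℓ ≤ 0:
n=4 → 4; n=5 → 9; n=6 → 15; n=7 → 22; n=8 → 30.
Orbitals: 4 + 9 + 15 + 22 + 30 = 80. Including both spin states (m_s = ±1/2) gives 2 × 80 = 160 states.

160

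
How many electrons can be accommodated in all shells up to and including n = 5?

110

Total orbitals = 1² + 2² + 3² + 4² + 5² = 55. Doubling for spin gives 110 electrons.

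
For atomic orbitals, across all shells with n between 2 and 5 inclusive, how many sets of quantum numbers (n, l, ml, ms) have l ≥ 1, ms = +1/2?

Per-shell orbital counts meeting the constraint:
n=2 → 3; n=3 → 8; n=4 → 15; n=5 → 24.
Orbitals: 3 + 8 + 15 + 24 = 50. With ms fixed to +1/2 there is one state per orbital, so 50 states.

50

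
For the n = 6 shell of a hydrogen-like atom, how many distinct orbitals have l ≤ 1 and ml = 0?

2

Go through l = 0, …, 5 (the values permitted for n = 6).
Orbitals with l ≤ 1 and ml = 0, by l: l=0 → 1; l=1 → 1.
Total orbitals: 1 + 1 = 2.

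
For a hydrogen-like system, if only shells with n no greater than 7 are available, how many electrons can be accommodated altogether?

Total orbitals = 1² + 2² + 3² + 4² + 5² + 6² + 7² = 140. Doubling for spin gives 280 electrons.

280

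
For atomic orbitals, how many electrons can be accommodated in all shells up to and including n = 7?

Total orbitals = 1² + 2² + 3² + 4² + 5² + 6² + 7² = 140. Doubling for spin gives 280 electrons.

280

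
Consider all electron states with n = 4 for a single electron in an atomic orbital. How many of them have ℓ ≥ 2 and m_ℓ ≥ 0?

With n = 4 the allowed ℓ are 0, 1, …, 3.
Contributions: ℓ=2 → 3; ℓ=3 → 4.
Orbitals: 3 + 4 = 7. Each orbital carries two spin states, so 7 × 2 = 14 states.

14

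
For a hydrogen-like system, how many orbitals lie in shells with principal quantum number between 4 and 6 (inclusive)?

Shell n has n² orbitals: 4²=16 + 5²=25 + 6²=36 = 77 orbitals.

77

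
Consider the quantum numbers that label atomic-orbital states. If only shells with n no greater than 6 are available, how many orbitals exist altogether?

91

Total orbitals = 1² + 2² + 3² + 4² + 5² + 6² = 91.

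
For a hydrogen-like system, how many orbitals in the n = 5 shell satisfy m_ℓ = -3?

2

The n = 5 shell has ℓ = 0 through 4; check each.
Per ℓ-value: ℓ=3 → 1; ℓ=4 → 1.
Total orbitals: 1 + 1 = 2.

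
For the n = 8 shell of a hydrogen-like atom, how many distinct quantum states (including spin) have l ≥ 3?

110

The (l, ml) pairs meeting l ≥ 3 give: l=3 → 7; l=4 → 9; l=5 → 11; l=6 → 13; l=7 → 15.
Orbitals: 7 + 9 + 11 + 13 + 15 = 55. Each orbital carries two spin states, so 55 × 2 = 110 states.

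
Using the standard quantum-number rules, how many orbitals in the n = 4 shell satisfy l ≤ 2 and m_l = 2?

1

Go through l = 0, …, 3 (the values permitted for n = 4).
Contributions: l=2 → 1.
Total orbitals: 1.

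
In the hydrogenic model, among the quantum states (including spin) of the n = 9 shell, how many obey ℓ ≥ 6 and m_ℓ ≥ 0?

48

The (ℓ, m_ℓ) pairs meeting ℓ ≥ 6 and m_ℓ ≥ 0 give: ℓ=6 → 7; ℓ=7 → 8; ℓ=8 → 9.
Orbitals: 7 + 8 + 9 = 24. Each orbital carries two spin states, so 24 × 2 = 48 states.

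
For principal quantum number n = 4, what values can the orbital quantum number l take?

l is an integer with 0 ≤ l ≤ n−1, so for n = 4: l = 0, 1, 2, 3.

0, 1, 2, 3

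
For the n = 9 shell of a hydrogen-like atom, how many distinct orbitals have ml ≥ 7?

3

With n = 9 the allowed l are 0, 1, …, 8.
Orbitals with ml ≥ 7, by l: l=7 → 1; l=8 → 2.
Total orbitals: 1 + 2 = 3.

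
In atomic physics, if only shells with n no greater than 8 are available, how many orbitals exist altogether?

Total orbitals = 1² + 2² + 3² + 4² + 5² + 6² + 7² + 8² = 204.

204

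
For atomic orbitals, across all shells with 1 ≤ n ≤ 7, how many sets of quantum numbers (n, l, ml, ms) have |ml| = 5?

Count contributing orbitals for each principal shell:
n=6 → 2; n=7 → 4.
Orbitals: 2 + 4 = 6. Including both spin states (ms = ±1/2) gives 2 × 6 = 12 states.

12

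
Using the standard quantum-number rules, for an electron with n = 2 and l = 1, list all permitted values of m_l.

-1, 0, 1

m_l takes every integer from −l to +l. With l = 1 that gives the 3 values -1, 0, 1.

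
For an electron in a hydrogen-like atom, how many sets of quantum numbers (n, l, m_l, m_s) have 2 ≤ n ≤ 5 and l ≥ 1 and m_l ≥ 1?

Work shell by shell — for each n, count the (l, m_l) pairs that satisfy l ≥ 1 and m_l ≥ 1:
n=2 → 1; n=3 → 3; n=4 → 6; n=5 → 10.
Orbitals: 1 + 3 + 6 + 10 = 20. Including both spin states (m_s = ±1/2) gives 2 × 20 = 40 states.

40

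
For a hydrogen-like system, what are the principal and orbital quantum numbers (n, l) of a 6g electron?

n = 6, l = 4

The leading integer gives n = 6; the letter 'g' means l = 4.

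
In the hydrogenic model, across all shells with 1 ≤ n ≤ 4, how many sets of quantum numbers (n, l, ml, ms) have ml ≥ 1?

20

Treat each shell separately and count matching orbitals:
n=2 → 1; n=3 → 3; n=4 → 6.
Orbitals: 1 + 3 + 6 = 10. Including both spin states (ms = ±1/2) gives 2 × 10 = 20 states.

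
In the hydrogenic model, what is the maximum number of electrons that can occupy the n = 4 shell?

32

A shell holds 2n² electrons: 2 × 4² = 2 × 16 = 32.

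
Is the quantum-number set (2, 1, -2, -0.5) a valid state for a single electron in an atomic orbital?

No

The magnetic quantum number must satisfy −l ≤ ml ≤ l. With l = 1, ml can only be -1, 0, 1, so ml = -2 is forbidden.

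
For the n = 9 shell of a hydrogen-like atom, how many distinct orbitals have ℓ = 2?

5

Contributions: ℓ=2 → 5.
Total orbitals: 5.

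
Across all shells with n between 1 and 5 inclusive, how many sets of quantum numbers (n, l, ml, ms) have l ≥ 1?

100

Work shell by shell — for each n, count the (l, ml) pairs that satisfy l ≥ 1:
n=2 → 3; n=3 → 8; n=4 → 15; n=5 → 24.
Orbitals: 3 + 8 + 15 + 24 = 50. Including both spin states (ms = ±1/2) gives 2 × 50 = 100 states.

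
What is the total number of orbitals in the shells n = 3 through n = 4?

25

Shell n has n² orbitals: 3²=9 + 4²=16 = 25 orbitals.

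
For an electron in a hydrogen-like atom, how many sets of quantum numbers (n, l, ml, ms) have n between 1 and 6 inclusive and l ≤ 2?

82

Count contributing orbitals for each principal shell:
n=1 → 1; n=2 → 4; n=3 → 9; n=4 → 9; n=5 → 9; n=6 → 9.
Orbitals: 1 + 4 + 9 + 9 + 9 + 9 = 41. Including both spin states (ms = ±1/2) gives 2 × 41 = 82 states.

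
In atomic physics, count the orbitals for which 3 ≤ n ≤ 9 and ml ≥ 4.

Work shell by shell — for each n, count the (l, ml) pairs that satisfy ml ≥ 4:
n=5 → 1; n=6 → 3; n=7 → 6; n=8 → 10; n=9 → 15.
Total orbitals: 1 + 3 + 6 + 10 + 15 = 35.

35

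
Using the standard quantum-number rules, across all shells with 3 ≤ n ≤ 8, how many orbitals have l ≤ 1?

For each n in the range, tally the orbitals obeying l ≤ 1:
n=3 → 4; n=4 → 4; n=5 → 4; n=6 → 4; n=7 → 4; n=8 → 4.
Total orbitals: 4 + 4 + 4 + 4 + 4 + 4 = 24.

24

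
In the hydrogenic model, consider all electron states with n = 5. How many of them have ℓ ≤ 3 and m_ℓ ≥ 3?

2

The n = 5 shell has ℓ = 0 through 4; check each.
Orbitals with ℓ ≤ 3 and m_ℓ ≥ 3, by ℓ: ℓ=3 → 1.
Orbitals: 1. Each orbital carries two spin states, so 1 × 2 = 2 states.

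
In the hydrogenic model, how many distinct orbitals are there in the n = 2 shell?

4

The n = 2 shell contains n² = 2² = 4 orbitals.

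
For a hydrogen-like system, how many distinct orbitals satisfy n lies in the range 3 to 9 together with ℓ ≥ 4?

Count contributing orbitals for each principal shell:
n=5 → 9; n=6 → 20; n=7 → 33; n=8 → 48; n=9 → 65.
Total orbitals: 9 + 20 + 33 + 48 + 65 = 175.

175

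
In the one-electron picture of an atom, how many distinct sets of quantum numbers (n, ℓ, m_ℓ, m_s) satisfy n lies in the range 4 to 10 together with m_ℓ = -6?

Go shell by shell, enumerating (ℓ, m_ℓ) with m_ℓ = -6:
n=7 → 1; n=8 → 2; n=9 → 3; n=10 → 4.
Orbitals: 1 + 2 + 3 + 4 = 10. Including both spin states (m_s = ±1/2) gives 2 × 10 = 20 states.

20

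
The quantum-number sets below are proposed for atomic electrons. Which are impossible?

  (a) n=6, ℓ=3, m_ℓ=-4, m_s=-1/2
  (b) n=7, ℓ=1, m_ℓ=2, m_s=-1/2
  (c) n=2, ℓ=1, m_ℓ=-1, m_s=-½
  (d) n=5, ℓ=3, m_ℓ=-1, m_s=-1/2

(a) has |m_ℓ| = 4 > ℓ = 3, violating −ℓ ≤ m_ℓ ≤ ℓ.
(b) has |m_ℓ| = 2 > ℓ = 1, violating −ℓ ≤ m_ℓ ≤ ℓ.
The remaining sets (c), (d) satisfy all four rules.

(a) and (b)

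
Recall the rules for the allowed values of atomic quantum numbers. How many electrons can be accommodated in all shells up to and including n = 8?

Total orbitals = 1² + 2² + 3² + 4² + 5² + 6² + 7² + 8² = 204. Doubling for spin gives 408 electrons.

408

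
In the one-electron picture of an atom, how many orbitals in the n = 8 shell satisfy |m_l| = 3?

The n = 8 shell has l = 0 through 7; check each.
The (l, m_l) pairs meeting |m_l| = 3 give: l=3 → 2; l=4 → 2; l=5 → 2; l=6 → 2; l=7 → 2.
Total orbitals: 2 + 2 + 2 + 2 + 2 = 10.

10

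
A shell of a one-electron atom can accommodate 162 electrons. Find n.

2n² = 162 ⇒ n² = 81 ⇒ n = 9.

n = 9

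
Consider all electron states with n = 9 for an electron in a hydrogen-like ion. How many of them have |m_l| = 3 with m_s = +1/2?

For n = 9, l ranges over 0 … 8.
Per l-value: l=3 → 2; l=4 → 2; l=5 → 2; l=6 → 2; l=7 → 2; l=8 → 2.
Orbitals: 2 + 2 + 2 + 2 + 2 + 2 = 12. With m_s fixed to a single value there is one state per orbital, giving 12 states.

12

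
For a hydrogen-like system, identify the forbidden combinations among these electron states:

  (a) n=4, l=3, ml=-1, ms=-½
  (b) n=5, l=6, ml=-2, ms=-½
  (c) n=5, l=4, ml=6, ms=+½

(b) and (c)

(b) has l = 6 ≥ n = 5, violating 0 ≤ l ≤ n−1.
(c) has |ml| = 6 > l = 4, violating −l ≤ ml ≤ l.
The remaining set (a) satisfies all four rules.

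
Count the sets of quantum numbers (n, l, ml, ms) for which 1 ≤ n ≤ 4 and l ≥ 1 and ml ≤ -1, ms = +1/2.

Go shell by shell, enumerating (l, ml) with l ≥ 1 and ml ≤ -1:
n=2 → 1; n=3 → 3; n=4 → 6.
Orbitals: 1 + 3 + 6 = 10. With ms fixed to +1/2 there is one state per orbital, so 10 states.

10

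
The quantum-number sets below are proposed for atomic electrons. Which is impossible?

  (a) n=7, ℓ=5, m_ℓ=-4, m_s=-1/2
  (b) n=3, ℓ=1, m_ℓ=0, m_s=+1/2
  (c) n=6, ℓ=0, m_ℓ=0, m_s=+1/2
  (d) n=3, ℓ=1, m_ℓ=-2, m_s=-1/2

(d) has |m_ℓ| = 2 > ℓ = 1, violating −ℓ ≤ m_ℓ ≤ ℓ.
The remaining sets (a), (b), (c) satisfy all four rules.

(d)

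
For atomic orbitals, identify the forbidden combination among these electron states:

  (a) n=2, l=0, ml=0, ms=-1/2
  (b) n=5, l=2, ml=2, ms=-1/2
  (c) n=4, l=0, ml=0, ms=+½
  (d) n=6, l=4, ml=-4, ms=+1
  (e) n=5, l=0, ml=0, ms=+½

(d) has ms = +1, but an electron's spin must be ±1/2.
The remaining sets (a), (b), (c), (e) satisfy all four rules.

(d)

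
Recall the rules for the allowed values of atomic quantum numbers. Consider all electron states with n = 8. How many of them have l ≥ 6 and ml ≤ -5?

10

The (l, ml) pairs meeting l ≥ 6 and ml ≤ -5 give: l=6 → 2; l=7 → 3.
Orbitals: 2 + 3 = 5. Each orbital carries two spin states, so 5 × 2 = 10 states.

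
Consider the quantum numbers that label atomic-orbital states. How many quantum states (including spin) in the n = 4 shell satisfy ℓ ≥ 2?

Go through ℓ = 0, …, 3 (the values permitted for n = 4).
The (ℓ, m_ℓ) pairs meeting ℓ ≥ 2 give: ℓ=2 → 5; ℓ=3 → 7.
Orbitals: 5 + 7 = 12. Each orbital carries two spin states, so 12 × 2 = 24 states.

24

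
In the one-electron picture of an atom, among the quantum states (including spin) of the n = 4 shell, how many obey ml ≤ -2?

Go through l = 0, …, 3 (the values permitted for n = 4).
The (l, ml) pairs meeting ml ≤ -2 give: l=2 → 1; l=3 → 2.
Orbitals: 1 + 2 = 3. Each orbital carries two spin states, so 3 × 2 = 6 states.

6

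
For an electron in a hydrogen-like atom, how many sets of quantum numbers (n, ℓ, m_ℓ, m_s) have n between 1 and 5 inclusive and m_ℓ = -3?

6

Treat each shell separately and count matching orbitals:
n=4 → 1; n=5 → 2.
Orbitals: 1 + 2 = 3. Including both spin states (m_s = ±1/2) gives 2 × 3 = 6 states.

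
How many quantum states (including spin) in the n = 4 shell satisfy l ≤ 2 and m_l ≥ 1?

With n = 4 the allowed l are 0, 1, …, 3.
The (l, m_l) pairs meeting l ≤ 2 and m_l ≥ 1 give: l=1 → 1; l=2 → 2.
Orbitals: 1 + 2 = 3. Each orbital carries two spin states, so 3 × 2 = 6 states.

6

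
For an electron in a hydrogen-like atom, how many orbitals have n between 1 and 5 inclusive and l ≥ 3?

For each n in the range, tally the orbitals obeying l ≥ 3:
n=4 → 7; n=5 → 16.
Total orbitals: 7 + 16 = 23.

23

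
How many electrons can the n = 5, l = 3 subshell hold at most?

14

A subshell with l = 3 has 2l+1 = 7 orbitals, each holding 2 electrons (spin ±1/2), so 7 × 2 = 14.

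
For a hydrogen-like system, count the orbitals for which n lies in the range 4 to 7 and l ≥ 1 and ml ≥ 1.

Count contributing orbitals for each principal shell:
n=4 → 6; n=5 → 10; n=6 → 15; n=7 → 21.
Total orbitals: 6 + 10 + 15 + 21 = 52.

52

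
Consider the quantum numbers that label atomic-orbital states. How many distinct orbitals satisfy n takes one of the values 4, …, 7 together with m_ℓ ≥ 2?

For each n in the range, tally the orbitals obeying m_ℓ ≥ 2:
n=4 → 3; n=5 → 6; n=6 → 10; n=7 → 15.
Total orbitals: 3 + 6 + 10 + 15 = 34.

34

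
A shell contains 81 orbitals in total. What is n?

n = 9

n² = 81 ⇒ n = 9.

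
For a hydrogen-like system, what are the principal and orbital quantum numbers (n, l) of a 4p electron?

The leading integer gives n = 4; the letter 'p' means l = 1.

n = 4, l = 1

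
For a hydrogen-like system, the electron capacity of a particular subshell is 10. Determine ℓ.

ℓ = 2 (d)

2(2ℓ+1) = 10 ⇒ 2ℓ+1 = 5 ⇒ ℓ = 2.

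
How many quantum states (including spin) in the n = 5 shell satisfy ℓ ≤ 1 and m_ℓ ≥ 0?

For n = 5, ℓ ranges over 0 … 4.
Per ℓ-value: ℓ=0 → 1; ℓ=1 → 2.
Orbitals: 1 + 2 = 3. Each orbital carries two spin states, so 3 × 2 = 6 states.

6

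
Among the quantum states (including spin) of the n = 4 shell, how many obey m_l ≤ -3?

2

Go through l = 0, …, 3 (the values permitted for n = 4).
The (l, m_l) pairs meeting m_l ≤ -3 give: l=3 → 1.
Orbitals: 1. Each orbital carries two spin states, so 1 × 2 = 2 states.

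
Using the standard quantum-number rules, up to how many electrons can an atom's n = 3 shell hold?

18

A shell holds 2n² electrons: 2 × 3² = 2 × 9 = 18.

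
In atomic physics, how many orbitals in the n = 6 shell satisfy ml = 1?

Go through l = 0, …, 5 (the values permitted for n = 6).
Orbitals with ml = 1, by l: l=1 → 1; l=2 → 1; l=3 → 1; l=4 → 1; l=5 → 1.
Total orbitals: 1 + 1 + 1 + 1 + 1 = 5.

5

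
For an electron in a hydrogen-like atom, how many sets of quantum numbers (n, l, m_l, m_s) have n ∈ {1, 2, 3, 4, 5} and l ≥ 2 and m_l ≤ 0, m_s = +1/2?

Work shell by shell — for each n, count the (l, m_l) pairs that satisfy l ≥ 2 and m_l ≤ 0:
n=3 → 3; n=4 → 7; n=5 → 12.
Orbitals: 3 + 7 + 12 = 22. With m_s fixed to +1/2 there is one state per orbital, so 22 states.

22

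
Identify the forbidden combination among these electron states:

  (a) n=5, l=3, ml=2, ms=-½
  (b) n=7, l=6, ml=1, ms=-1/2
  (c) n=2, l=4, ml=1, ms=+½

(c)

(c) has l = 4 ≥ n = 2, violating 0 ≤ l ≤ n−1.
The remaining sets (a), (b) satisfy all four rules.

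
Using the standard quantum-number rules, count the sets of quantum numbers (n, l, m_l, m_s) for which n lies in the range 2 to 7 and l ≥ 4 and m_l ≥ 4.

Per-shell orbital counts meeting the constraint:
n=5 → 1; n=6 → 3; n=7 → 6.
Orbitals: 1 + 3 + 6 = 10. Including both spin states (m_s = ±1/2) gives 2 × 10 = 20 states.

20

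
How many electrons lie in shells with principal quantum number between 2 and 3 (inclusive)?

26

Shell n has n² orbitals: 2²=4 + 3²=9 = 13 orbitals.
Two spin states per orbital: 2 × 13 = 26 electrons.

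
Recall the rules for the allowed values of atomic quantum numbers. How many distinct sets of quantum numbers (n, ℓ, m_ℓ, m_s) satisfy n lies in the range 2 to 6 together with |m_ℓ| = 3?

Count contributing orbitals for each principal shell:
n=4 → 2; n=5 → 4; n=6 → 6.
Orbitals: 2 + 4 + 6 = 12. Including both spin states (m_s = ±1/2) gives 2 × 12 = 24 states.

24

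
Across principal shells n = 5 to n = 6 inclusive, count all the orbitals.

Shell n has n² orbitals: 5²=25 + 6²=36 = 61 orbitals.

61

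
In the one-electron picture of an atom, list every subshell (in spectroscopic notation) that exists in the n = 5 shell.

For n = 5, ℓ runs from 0 to 4. In spectroscopic notation ℓ = 0,1,2,… ↔ s,p,d,f,g,h,i, so the subshells are 5s, 5p, 5d, 5f, 5g.

5s, 5p, 5d, 5f, 5g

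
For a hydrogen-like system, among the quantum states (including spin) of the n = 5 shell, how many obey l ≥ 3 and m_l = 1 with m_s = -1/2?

Go through l = 0, …, 4 (the values permitted for n = 5).
The (l, m_l) pairs meeting l ≥ 3 and m_l = 1 give: l=3 → 1; l=4 → 1.
Orbitals: 1 + 1 = 2. With m_s fixed to a single value there is one state per orbital, giving 2 states.

2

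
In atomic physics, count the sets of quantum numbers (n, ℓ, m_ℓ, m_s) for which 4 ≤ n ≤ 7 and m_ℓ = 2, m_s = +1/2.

Go shell by shell, enumerating (ℓ, m_ℓ) with m_ℓ = 2:
n=4 → 2; n=5 → 3; n=6 → 4; n=7 → 5.
Orbitals: 2 + 3 + 4 + 5 = 14. With m_s fixed to +1/2 there is one state per orbital, so 14 states.

14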